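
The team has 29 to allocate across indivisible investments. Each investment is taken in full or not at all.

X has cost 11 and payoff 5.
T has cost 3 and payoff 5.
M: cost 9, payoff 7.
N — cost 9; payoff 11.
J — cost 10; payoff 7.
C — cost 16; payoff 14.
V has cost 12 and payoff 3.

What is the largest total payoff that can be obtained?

30

Take T, N, and C: cost 3 + 9 + 16 = 28 ≤ 29, payoff 5 + 11 + 14 = 30.
No other feasible combination does better.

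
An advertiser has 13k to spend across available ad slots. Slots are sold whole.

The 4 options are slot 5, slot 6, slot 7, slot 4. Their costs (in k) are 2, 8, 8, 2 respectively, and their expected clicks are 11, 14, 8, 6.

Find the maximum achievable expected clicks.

slot 5 + slot 6: cost 2 + 8 = 10 ≤ 13, expected clicks 11 + 14 = 25.
slot 5 + slot 6 + slot 4: cost 2 + 8 + 2 = 12 ≤ 13, expected clicks 11 + 14 + 6 = 31.
Best is slot 5, slot 6, and slot 4 with total expected clicks 31.

31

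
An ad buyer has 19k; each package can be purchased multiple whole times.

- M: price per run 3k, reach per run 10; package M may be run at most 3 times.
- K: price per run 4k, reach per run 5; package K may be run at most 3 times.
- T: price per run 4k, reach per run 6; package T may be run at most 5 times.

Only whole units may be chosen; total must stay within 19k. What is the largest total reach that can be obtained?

M has the best ratio (10/3); taking only M gives at most 3×10 = 30 (stopped by the supply cap of 3).
Mixing does better — 3×M and 2×T: price 17 ≤ 19, reach 3·10 + 2·6 = 42.

42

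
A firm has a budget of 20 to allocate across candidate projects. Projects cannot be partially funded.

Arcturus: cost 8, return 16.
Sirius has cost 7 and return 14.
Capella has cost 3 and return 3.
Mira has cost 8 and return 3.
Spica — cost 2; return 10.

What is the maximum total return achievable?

Arcturus + Sirius + Capella + Spica: cost 8 + 7 + 3 + 2 = 20 ≤ 20, return 16 + 14 + 3 + 10 = 43.
Arcturus + Sirius + Capella: cost 8 + 7 + 3 = 18 ≤ 20, return 16 + 14 + 3 = 33.
Arcturus + Sirius + Spica: cost 8 + 7 + 2 = 17 ≤ 20, return 16 + 14 + 10 = 40.
Best is Arcturus, Sirius, Capella, and Spica with total return 43.

43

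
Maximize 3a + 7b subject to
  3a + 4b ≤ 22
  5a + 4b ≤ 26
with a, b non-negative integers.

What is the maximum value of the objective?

35

(a,b)=(0,5): 3·0+4·5=20≤22, 5·0+4·5=20≤26, objective 35.
(a,b)=(1,4): 3·1+4·4=19≤22, 5·1+4·4=21≤26, objective 31.
(a,b)=(0,4): 3·0+4·4=16≤22, 5·0+4·4=16≤26, objective 28.
The best lattice point is (0,5), giving 35.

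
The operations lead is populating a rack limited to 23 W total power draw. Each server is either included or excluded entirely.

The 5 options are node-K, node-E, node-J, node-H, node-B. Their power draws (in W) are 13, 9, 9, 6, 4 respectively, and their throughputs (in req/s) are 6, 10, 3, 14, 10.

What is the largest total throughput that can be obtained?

34

Allowing fractional choices, the relaxed optimum would be about 35.8, but servers are indivisible.
node-K + node-H + node-B: power draw 13 + 6 + 4 = 23 ≤ 23, throughput 6 + 14 + 10 = 30.
node-J + node-H + node-B: power draw 9 + 6 + 4 = 19 ≤ 23, throughput 3 + 14 + 10 = 27.
node-E + node-H + node-B: power draw 9 + 6 + 4 = 19 ≤ 23, throughput 10 + 14 + 10 = 34.
Best is node-E, node-H, and node-B with total throughput 34.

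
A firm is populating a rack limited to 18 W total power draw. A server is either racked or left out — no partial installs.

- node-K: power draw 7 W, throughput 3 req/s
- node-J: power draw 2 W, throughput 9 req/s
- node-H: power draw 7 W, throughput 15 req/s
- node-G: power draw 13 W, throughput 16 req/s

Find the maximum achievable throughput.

This is a 0-1 knapsack instance.
Allowing fractional choices, the relaxed optimum would be about 35.1, but servers are indivisible.
node-J + node-G: power draw 2 + 13 = 15 ≤ 18, throughput 9 + 16 = 25.
node-K + node-J + node-H: power draw 7 + 2 + 7 = 16 ≤ 18, throughput 3 + 9 + 15 = 27.
node-J + node-H: power draw 2 + 7 = 9 ≤ 18, throughput 9 + 15 = 24.
Best is node-K, node-J, and node-H with total throughput 27.

27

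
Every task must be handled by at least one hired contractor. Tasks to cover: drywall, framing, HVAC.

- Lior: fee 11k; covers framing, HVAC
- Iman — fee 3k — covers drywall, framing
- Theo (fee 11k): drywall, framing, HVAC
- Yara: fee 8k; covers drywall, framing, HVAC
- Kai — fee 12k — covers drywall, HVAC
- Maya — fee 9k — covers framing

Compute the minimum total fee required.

8

The greedy cost-per-new-task heuristic would pick Iman and Yara for 11, but a cheaper cover exists.
Yara alone covers drywall, framing, HVAC — every task.
Total fee: 8.
No cover costs less than 8.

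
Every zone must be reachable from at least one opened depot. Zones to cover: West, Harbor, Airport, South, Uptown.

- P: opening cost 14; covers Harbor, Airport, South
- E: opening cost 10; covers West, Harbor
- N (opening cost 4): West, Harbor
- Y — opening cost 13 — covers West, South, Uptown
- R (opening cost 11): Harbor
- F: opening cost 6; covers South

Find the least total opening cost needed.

The greedy cost-per-new-zone heuristic would pick N, F, Y, and P for 37, but a cheaper cover exists.
Choose P and Y: together they cover West, Harbor, Airport, South, Uptown — every zone.
Total opening cost: 14 + 13 = 27.
No cover costs less than 27.

27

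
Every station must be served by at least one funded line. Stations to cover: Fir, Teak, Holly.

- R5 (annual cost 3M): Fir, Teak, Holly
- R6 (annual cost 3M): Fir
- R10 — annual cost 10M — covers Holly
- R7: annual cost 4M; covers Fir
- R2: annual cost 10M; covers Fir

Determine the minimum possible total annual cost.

This is a weighted set-cover instance.
R5 alone covers Fir, Teak, Holly — every station.
Total annual cost: 3.
No cover costs less than 3.

3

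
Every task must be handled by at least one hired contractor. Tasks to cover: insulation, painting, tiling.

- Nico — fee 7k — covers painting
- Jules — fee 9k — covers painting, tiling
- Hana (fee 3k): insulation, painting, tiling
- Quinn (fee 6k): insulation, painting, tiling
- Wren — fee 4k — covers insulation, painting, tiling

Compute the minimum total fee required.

Hana alone covers insulation, painting, tiling — every task.
Total fee: 3.
No cover costs less than 3.

3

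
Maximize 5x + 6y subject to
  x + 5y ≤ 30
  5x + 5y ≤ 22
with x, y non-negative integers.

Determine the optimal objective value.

(x,y)=(0,4): 1·0+5·4=20≤30, 5·0+5·4=20≤22, objective 24.
(x,y)=(1,3): 1·1+5·3=16≤30, 5·1+5·3=20≤22, objective 23.
Maximum is 24 at (x,y)=(0,4).

24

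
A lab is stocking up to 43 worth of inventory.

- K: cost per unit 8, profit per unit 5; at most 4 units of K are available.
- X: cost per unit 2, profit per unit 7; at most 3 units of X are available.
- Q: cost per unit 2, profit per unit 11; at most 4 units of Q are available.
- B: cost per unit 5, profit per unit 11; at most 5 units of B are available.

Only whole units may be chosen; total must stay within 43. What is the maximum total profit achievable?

120

3×X, 4×Q, and 5×B: cost 39 ≤ 43, profit 3·7 + 4·11 + 5·11 = 120.
1×K, 3×X, 4×Q, and 4×B: cost 42 ≤ 43, profit 1·5 + 3·7 + 4·11 + 4·11 = 114.
Best is 120.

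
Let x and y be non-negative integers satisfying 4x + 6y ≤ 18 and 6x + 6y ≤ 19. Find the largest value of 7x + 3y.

21

The continuous relaxation peaks at (3.17, 0) with value 22.17; rounding to a feasible lattice point costs some objective.
(x,y)=(3,0): 4·3+6·0=12≤18, 6·3+6·0=18≤19, objective 21.
(x,y)=(2,1): 4·2+6·1=14≤18, 6·2+6·1=18≤19, objective 17.
No feasible integer point exceeds 21.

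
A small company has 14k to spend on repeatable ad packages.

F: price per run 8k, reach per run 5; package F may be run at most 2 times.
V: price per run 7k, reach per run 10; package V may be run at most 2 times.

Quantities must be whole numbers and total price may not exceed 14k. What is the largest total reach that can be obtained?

2×V: price 14 ≤ 14, reach 2·10 = 20.
1×V: price 7 ≤ 14, reach 1·10 = 10.
Best is 20.

20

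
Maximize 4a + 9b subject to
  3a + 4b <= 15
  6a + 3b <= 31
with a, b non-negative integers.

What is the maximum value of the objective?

31

Relaxing integrality, the LP optimum is 33.75 at (a,b) = (0, 3.75), which is not an integer point.
(a,b)=(1,3): 3·1+4·3=15≤15, 6·1+3·3=15≤31, objective 31.
(a,b)=(0,3): 3·0+4·3=12≤15, 6·0+3·3=9≤31, objective 27.
(a,b)=(2,2): 3·2+4·2=14≤15, 6·2+3·2=18≤31, objective 26.
The best lattice point is (1,3), giving 31.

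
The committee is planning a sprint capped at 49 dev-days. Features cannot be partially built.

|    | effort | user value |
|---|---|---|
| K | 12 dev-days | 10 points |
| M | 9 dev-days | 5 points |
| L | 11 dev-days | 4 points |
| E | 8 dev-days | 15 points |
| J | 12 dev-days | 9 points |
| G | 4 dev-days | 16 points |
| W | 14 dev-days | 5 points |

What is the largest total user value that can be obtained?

Take K, M, E, J, and G: effort 12 + 9 + 8 + 12 + 4 = 45 ≤ 49, user value 10 + 5 + 15 + 9 + 16 = 55.
No other feasible combination does better.

55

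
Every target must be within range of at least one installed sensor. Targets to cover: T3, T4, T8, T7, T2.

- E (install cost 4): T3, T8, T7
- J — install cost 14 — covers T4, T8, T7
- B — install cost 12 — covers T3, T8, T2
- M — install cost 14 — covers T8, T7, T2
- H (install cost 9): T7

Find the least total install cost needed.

The greedy cost-per-new-target heuristic would pick E, B, and J for 30, but a cheaper cover exists.
Choose J and B: together they cover T3, T4, T8, T7, T2 — every target.
Total install cost: 14 + 12 = 26.
No cover costs less than 26.

26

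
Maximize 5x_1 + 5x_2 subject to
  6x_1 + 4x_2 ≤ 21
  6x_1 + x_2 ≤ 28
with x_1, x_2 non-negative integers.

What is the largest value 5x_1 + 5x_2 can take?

The continuous relaxation peaks at (0, 5.25) with value 26.25; rounding to a feasible lattice point costs some objective.
(x_1,x_2)=(0,5): 6·0+4·5=20≤21, 6·0+1·5=5≤28, objective 25.
(x_1,x_2)=(0,4): 6·0+4·4=16≤21, 6·0+1·4=4≤28, objective 20.
Maximum is 25 at (x_1,x_2)=(0,5).

25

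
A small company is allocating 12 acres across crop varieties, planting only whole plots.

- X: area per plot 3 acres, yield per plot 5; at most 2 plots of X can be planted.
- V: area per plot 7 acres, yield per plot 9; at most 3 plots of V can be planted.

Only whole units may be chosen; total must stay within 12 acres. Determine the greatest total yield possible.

This is a bounded integer knapsack.
2×X: area 6 ≤ 12, yield 2·5 = 10.
1×X and 1×V: area 10 ≤ 12, yield 1·5 + 1·9 = 14.
Best is 14.

14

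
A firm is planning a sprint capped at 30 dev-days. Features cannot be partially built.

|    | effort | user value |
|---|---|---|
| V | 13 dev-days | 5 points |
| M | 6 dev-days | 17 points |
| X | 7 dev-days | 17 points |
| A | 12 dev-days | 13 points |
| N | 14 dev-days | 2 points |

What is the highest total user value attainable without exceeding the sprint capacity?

Take M, X, and A: effort 6 + 7 + 12 = 25 ≤ 30, user value 17 + 17 + 13 = 47.
No other feasible combination does better.

47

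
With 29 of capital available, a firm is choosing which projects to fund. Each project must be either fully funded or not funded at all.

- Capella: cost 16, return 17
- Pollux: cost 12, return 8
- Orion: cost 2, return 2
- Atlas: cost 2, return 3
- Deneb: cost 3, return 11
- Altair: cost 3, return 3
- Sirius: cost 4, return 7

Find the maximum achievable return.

41

Capella + Atlas + Deneb + Altair + Sirius: cost 16 + 2 + 3 + 3 + 4 = 28 ≤ 29, return 17 + 3 + 11 + 3 + 7 = 41.
Capella + Orion + Atlas + Deneb + Sirius: cost 16 + 2 + 2 + 3 + 4 = 27 ≤ 29, return 17 + 2 + 3 + 11 + 7 = 40.
Best is Capella, Atlas, Deneb, Altair, and Sirius with total return 41.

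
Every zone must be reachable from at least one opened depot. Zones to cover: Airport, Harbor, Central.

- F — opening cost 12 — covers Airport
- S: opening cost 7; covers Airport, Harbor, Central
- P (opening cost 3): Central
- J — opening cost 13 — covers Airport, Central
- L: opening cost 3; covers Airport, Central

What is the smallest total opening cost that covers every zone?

This is an integer covering problem.
The greedy cost-per-new-zone heuristic would pick L and S for 10, but a cheaper cover exists.
S alone covers Airport, Harbor, Central — every zone.
Total opening cost: 7.
No cover costs less than 7.

7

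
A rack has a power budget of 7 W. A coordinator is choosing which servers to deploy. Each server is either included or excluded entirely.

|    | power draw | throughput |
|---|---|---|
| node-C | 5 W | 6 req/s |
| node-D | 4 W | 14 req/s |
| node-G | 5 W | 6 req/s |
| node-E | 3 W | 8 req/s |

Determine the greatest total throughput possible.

Treat it as a binary knapsack problem.
node-D: power draw 4 ≤ 7, throughput 14.
node-D + node-E: power draw 4 + 3 = 7 ≤ 7, throughput 14 + 8 = 22.
Best is node-D and node-E with total throughput 22.

22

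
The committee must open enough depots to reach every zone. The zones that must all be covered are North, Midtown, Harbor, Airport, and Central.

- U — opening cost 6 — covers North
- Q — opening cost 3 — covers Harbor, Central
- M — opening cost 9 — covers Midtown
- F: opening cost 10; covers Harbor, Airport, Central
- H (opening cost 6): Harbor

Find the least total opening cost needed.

25

Choose U, M, and F: together they cover North, Midtown, Harbor, Airport, Central — every zone.
Total opening cost: 6 + 9 + 10 = 25.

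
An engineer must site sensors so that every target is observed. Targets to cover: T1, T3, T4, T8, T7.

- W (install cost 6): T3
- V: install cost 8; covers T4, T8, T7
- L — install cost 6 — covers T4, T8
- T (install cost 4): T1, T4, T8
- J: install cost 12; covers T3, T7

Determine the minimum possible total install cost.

16

The greedy cost-per-new-target heuristic would pick T, W, and V for 18, but a cheaper cover exists.
Choose T and J: together they cover T1, T3, T4, T8, T7 — every target.
Total install cost: 4 + 12 = 16.
No cover costs less than 16.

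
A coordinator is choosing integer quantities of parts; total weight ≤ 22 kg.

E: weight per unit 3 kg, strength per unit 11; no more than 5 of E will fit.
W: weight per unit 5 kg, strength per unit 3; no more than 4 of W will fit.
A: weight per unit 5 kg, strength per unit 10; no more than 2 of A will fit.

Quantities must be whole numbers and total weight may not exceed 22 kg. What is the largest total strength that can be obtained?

65

4×E and 2×A: weight 22 ≤ 22, strength 4·11 + 2·10 = 64.
5×E and 1×A: weight 20 ≤ 22, strength 5·11 + 1·10 = 65.
Best is 65.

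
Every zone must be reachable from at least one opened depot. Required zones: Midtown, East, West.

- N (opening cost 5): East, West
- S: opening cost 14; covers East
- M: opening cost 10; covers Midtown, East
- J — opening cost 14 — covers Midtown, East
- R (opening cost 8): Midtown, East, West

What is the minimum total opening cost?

8

The greedy cost-per-new-zone heuristic would pick N and R for 13, but a cheaper cover exists.
R alone covers Midtown, East, West — every zone.
Total opening cost: 8.
No cover costs less than 8.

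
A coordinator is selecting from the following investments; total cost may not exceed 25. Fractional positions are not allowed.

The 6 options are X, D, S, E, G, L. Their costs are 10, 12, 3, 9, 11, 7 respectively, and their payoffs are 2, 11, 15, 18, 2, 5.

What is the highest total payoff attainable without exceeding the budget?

Allowing fractional choices, the relaxed optimum would be about 44.7, but investments are indivisible.
S + E + L: cost 3 + 9 + 7 = 19 ≤ 25, payoff 15 + 18 + 5 = 38.
D + S + E: cost 12 + 3 + 9 = 24 ≤ 25, payoff 11 + 15 + 18 = 44.
Best is D, S, and E with total payoff 44.

44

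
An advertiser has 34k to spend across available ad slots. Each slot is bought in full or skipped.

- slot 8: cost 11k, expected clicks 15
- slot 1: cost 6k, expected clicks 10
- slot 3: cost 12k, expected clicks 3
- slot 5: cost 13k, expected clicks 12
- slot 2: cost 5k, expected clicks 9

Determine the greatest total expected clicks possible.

Treat it as a binary knapsack problem.
Allowing fractional choices, the relaxed optimum would be about 45.1, but ad slots are indivisible.
slot 8 + slot 5 + slot 2: cost 11 + 13 + 5 = 29 ≤ 34, expected clicks 15 + 12 + 9 = 36.
slot 8 + slot 1 + slot 3 + slot 2: cost 11 + 6 + 12 + 5 = 34 ≤ 34, expected clicks 15 + 10 + 3 + 9 = 37.
slot 8 + slot 1 + slot 5: cost 11 + 6 + 13 = 30 ≤ 34, expected clicks 15 + 10 + 12 = 37.
The maximum expected clicks is 37; one optimal choice is slot 8, slot 1, and slot 5.

37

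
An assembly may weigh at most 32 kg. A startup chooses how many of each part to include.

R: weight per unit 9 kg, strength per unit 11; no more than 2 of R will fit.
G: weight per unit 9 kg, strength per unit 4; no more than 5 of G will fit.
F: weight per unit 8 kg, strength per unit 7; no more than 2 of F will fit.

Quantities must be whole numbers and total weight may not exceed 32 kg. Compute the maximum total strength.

29

Take 2×R and 1×F: weight 26 ≤ 32, strength 2·11 + 1·7 = 29.
R has the best ratio (11/9) and is taken to its limit of 2; remaining capacity is filled optimally with the others.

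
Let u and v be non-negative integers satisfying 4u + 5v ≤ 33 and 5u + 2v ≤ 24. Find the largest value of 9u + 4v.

44

(u,v)=(4,2): 4·4+5·2=26≤33, 5·4+2·2=24≤24, objective 44.
(u,v)=(3,4): 4·3+5·4=32≤33, 5·3+2·4=23≤24, objective 43.
(u,v)=(4,1): 4·4+5·1=21≤33, 5·4+2·1=22≤24, objective 40.
The best lattice point is (4,2), giving 44.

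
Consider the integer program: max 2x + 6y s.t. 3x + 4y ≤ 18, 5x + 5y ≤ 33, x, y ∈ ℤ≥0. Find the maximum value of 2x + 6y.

24

The continuous relaxation peaks at (0, 4.5) with value 27.00; rounding to a feasible lattice point costs some objective.
(x,y)=(0,4): 3·0+4·4=16≤18, 5·0+5·4=20≤33, objective 24.
(x,y)=(1,3): 3·1+4·3=15≤18, 5·1+5·3=20≤33, objective 20.
No feasible integer point exceeds 24.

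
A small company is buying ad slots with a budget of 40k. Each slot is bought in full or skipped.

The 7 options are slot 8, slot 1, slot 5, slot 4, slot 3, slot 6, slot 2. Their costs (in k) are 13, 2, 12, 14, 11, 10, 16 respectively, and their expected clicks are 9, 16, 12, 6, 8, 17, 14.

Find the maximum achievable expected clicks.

Treat it as a binary knapsack problem.
Take slot 1, slot 5, slot 6, and slot 2: cost 2 + 12 + 10 + 16 = 40 ≤ 40, expected clicks 16 + 12 + 17 + 14 = 59.
No other feasible combination does better.

59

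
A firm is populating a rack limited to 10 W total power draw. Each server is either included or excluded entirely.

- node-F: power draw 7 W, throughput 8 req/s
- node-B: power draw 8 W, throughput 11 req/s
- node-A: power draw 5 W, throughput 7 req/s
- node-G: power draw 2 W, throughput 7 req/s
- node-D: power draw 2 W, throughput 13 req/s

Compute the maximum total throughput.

27

Treat it as a binary knapsack problem.
Allowing fractional choices, the relaxed optimum would be about 28.4, but servers are indivisible.
node-B + node-D: power draw 8 + 2 = 10 ≤ 10, throughput 11 + 13 = 24.
node-A + node-G + node-D: power draw 5 + 2 + 2 = 9 ≤ 10, throughput 7 + 7 + 13 = 27.
Best is node-A, node-G, and node-D with total throughput 27.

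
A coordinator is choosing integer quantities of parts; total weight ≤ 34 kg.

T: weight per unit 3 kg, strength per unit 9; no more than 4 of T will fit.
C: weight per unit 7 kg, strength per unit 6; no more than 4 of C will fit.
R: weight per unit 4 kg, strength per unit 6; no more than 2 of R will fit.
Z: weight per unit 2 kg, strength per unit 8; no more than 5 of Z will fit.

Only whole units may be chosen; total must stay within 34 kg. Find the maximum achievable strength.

Z has the best ratio (8/2); taking only Z gives at most 5×8 = 40 (stopped by the supply cap of 5).
Mixing does better — 4×T, 2×R, and 5×Z: weight 30 ≤ 34, strength 4·9 + 2·6 + 5·8 = 88.

88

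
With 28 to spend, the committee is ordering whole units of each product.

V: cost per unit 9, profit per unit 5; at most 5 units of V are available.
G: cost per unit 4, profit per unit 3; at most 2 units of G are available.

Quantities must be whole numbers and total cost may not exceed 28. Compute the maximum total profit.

16

This is a bounded integer knapsack.
Take 2×V and 2×G: cost 26 ≤ 28, profit 2·5 + 2·3 = 16.
G has the best ratio (3/4) and is taken to its limit of 2; remaining capacity is filled optimally with the others.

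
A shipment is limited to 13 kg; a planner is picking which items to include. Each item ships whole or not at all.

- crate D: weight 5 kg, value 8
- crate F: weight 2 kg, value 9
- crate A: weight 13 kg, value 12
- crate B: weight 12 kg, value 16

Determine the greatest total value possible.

Take crate D and crate F: weight 5 + 2 = 7 ≤ 13, value 8 + 9 = 17.
No other feasible combination does better.

17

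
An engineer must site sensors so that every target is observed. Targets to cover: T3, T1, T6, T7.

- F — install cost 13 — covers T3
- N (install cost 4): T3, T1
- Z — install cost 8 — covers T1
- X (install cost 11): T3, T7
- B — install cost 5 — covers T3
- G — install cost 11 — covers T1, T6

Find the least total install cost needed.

Choose X and G: together they cover T3, T1, T6, T7 — every target.
Total install cost: 11 + 11 = 22.

22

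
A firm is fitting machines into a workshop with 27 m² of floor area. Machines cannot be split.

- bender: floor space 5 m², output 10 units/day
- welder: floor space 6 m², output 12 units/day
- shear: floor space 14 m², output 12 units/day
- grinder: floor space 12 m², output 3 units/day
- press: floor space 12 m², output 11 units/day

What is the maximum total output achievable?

34

Allowing fractional choices, the relaxed optimum would be about 36.4, but machines are indivisible.
bender + welder + press: floor space 5 + 6 + 12 = 23 ≤ 27, output 10 + 12 + 11 = 33.
bender + welder + grinder: floor space 5 + 6 + 12 = 23 ≤ 27, output 10 + 12 + 3 = 25.
bender + welder + shear: floor space 5 + 6 + 14 = 25 ≤ 27, output 10 + 12 + 12 = 34.
Best is bender, welder, and shear with total output 34.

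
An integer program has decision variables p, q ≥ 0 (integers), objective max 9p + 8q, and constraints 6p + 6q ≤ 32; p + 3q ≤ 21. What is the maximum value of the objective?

Relaxing integrality, the LP optimum is 48.00 at (p,q) = (5.33, 0), which is not an integer point.
(p,q)=(5,0): 6·5+6·0=30≤32, 1·5+3·0=5≤21, objective 45.
(p,q)=(4,1): 6·4+6·1=30≤32, 1·4+3·1=7≤21, objective 44.
(p,q)=(4,0): 6·4+6·0=24≤32, 1·4+3·0=4≤21, objective 36.
No feasible integer point exceeds 45.

45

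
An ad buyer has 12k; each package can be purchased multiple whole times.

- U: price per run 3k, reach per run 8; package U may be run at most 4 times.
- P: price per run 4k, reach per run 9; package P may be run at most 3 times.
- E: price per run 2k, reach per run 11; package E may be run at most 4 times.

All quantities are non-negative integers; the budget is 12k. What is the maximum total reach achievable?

53

Take 1×P and 4×E: price 12 ≤ 12, reach 1·9 + 4·11 = 53.
E has the best ratio (11/2) and is taken to its limit of 4; remaining capacity is filled optimally with the others.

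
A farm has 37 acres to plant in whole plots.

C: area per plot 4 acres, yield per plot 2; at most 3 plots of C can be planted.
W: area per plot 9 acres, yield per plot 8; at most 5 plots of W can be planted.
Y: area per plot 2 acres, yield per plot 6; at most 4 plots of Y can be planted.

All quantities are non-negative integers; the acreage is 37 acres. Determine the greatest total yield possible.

3×W and 4×Y: area 35 ≤ 37, yield 3·8 + 4·6 = 48.
1×C, 3×W, and 3×Y: area 37 ≤ 37, yield 1·2 + 3·8 + 3·6 = 44.
Best is 48.

48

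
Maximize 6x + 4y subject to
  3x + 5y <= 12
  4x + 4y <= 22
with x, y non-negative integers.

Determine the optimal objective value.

24

(x,y)=(4,0): 3·4+5·0=12≤12, 4·4+4·0=16≤22, objective 24.
(x,y)=(3,0): 3·3+5·0=9≤12, 4·3+4·0=12≤22, objective 18.
Maximum is 24 at (x,y)=(4,0).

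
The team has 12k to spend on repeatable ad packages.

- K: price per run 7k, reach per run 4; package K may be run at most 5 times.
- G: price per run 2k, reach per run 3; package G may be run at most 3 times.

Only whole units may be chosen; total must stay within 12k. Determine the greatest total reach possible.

Take 1×K and 2×G: price 11 ≤ 12, reach 1·4 + 2·3 = 10.
No other integer combination yields more.

10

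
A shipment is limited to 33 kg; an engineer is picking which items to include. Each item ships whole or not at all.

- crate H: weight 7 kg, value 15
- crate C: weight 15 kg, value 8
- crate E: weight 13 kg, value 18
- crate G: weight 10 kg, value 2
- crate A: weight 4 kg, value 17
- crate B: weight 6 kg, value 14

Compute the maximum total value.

64

Take crate H, crate E, crate A, and crate B: weight 7 + 13 + 4 + 6 = 30 ≤ 33, value 15 + 18 + 17 + 14 = 64.
No other feasible combination does better.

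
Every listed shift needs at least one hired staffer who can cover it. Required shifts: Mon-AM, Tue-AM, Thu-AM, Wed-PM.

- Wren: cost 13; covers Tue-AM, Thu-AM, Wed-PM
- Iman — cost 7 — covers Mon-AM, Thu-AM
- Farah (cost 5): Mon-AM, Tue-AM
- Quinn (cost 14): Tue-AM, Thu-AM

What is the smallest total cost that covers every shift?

18

Choose Wren and Farah: together they cover Mon-AM, Tue-AM, Thu-AM, Wed-PM — every shift.
Total cost: 13 + 5 = 18.
No cover costs less than 18.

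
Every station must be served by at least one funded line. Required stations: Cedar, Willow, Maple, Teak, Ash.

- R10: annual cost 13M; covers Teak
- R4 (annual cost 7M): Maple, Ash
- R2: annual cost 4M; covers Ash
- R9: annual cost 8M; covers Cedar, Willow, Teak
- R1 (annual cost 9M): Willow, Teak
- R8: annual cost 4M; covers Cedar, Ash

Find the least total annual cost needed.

15

This is a weighted set-cover instance.
The greedy cost-per-new-station heuristic would pick R8, R9, and R4 for 19, but a cheaper cover exists.
Choose R4 and R9: together they cover Cedar, Willow, Maple, Teak, Ash — every station.
Total annual cost: 7 + 8 = 15.
No cover costs less than 15.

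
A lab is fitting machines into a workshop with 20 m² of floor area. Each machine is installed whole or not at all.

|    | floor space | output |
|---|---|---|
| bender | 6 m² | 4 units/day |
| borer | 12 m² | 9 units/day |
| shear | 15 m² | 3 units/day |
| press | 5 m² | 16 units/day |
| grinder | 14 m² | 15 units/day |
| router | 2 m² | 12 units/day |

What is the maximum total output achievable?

37

Allowing fractional choices, the relaxed optimum would be about 41.9, but machines are indivisible.
borer + press + router: floor space 12 + 5 + 2 = 19 ≤ 20, output 9 + 16 + 12 = 37.
bender + press + router: floor space 6 + 5 + 2 = 13 ≤ 20, output 4 + 16 + 12 = 32.
Best is borer, press, and router with total output 37.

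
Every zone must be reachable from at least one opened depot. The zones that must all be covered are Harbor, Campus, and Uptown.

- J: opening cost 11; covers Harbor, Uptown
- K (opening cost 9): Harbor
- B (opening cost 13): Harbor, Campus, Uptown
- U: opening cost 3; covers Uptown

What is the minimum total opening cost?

This is a weighted set-cover instance.
The greedy cost-per-new-zone heuristic would pick U and B for 16, but a cheaper cover exists.
B alone covers Harbor, Campus, Uptown — every zone.
Total opening cost: 13.
No cover costs less than 13.

13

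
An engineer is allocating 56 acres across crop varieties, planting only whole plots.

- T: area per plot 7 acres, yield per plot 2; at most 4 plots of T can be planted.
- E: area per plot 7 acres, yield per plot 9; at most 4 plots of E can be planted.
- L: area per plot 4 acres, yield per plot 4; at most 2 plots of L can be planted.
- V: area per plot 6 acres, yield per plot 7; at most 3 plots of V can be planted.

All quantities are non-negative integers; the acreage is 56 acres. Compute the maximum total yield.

This is a bounded integer knapsack.
Take 4×E, 2×L, and 3×V: area 54 ≤ 56, yield 4·9 + 2·4 + 3·7 = 65.
E has the best ratio (9/7) and is taken to its limit of 4; remaining capacity is filled optimally with the others.

65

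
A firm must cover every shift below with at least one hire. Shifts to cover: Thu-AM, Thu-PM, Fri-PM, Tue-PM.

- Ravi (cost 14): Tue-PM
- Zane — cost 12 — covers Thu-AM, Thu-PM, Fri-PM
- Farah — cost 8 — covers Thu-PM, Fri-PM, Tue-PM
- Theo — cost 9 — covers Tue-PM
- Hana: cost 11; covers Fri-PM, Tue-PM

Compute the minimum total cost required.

Choose Zane and Farah: together they cover Thu-AM, Thu-PM, Fri-PM, Tue-PM — every shift.
Total cost: 12 + 8 = 20.
No cover costs less than 20.

20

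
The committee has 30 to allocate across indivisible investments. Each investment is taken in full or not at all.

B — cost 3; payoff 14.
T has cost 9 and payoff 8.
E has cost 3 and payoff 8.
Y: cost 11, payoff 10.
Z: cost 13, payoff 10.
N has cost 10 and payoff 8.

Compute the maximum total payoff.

42

B + E + Y + Z: cost 3 + 3 + 11 + 13 = 30 ≤ 30, payoff 14 + 8 + 10 + 10 = 42.
B + T + E + Y: cost 3 + 9 + 3 + 11 = 26 ≤ 30, payoff 14 + 8 + 8 + 10 = 40.
Best is B, E, Y, and Z with total payoff 42.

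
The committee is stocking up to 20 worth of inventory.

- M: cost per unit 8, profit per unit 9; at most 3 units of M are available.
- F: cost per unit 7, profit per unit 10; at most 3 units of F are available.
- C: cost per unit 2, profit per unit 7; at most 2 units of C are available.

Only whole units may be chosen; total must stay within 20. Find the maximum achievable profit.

This is a bounded integer knapsack.
Take 2×F and 2×C: cost 18 ≤ 20, profit 2·10 + 2·7 = 34.
C has the best ratio (7/2) and is taken to its limit of 2; remaining capacity is filled optimally with the others.

34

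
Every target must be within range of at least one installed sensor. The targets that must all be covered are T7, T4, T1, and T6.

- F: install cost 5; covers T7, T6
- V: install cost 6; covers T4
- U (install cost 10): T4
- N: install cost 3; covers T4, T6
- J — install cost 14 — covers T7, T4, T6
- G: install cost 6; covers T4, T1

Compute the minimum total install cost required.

11

The greedy cost-per-new-target heuristic would pick N, F, and G for 14, but a cheaper cover exists.
Choose F and G: together they cover T7, T4, T1, T6 — every target.
Total install cost: 5 + 6 = 11.
No cover costs less than 11.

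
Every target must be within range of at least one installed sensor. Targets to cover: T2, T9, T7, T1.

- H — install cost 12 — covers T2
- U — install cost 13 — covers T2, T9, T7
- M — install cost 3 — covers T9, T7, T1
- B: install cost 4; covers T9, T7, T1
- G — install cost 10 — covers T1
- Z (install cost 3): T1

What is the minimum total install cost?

15

Choose H and M: together they cover T2, T9, T7, T1 — every target.
Total install cost: 12 + 3 = 15.
No cover costs less than 15.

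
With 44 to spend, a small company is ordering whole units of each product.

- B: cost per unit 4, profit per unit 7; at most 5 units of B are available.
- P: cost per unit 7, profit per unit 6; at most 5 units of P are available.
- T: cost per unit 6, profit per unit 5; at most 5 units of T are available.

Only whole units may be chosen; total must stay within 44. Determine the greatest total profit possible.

55

Take 5×B and 4×T: cost 44 ≤ 44, profit 5·7 + 4·5 = 55.
B has the best ratio (7/4) and is taken to its limit of 5; remaining capacity is filled optimally with the others.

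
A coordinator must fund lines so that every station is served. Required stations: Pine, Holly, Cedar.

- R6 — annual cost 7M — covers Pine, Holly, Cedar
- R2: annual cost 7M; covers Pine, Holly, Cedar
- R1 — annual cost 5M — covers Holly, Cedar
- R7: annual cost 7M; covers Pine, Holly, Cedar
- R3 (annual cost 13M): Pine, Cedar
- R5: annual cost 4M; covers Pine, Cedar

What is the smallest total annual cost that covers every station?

R6 alone covers Pine, Holly, Cedar — every station.
Total annual cost: 7.

7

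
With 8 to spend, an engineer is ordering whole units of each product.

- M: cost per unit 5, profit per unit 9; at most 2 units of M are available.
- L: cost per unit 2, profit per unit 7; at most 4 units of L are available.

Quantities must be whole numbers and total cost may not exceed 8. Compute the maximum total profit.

Take 4×L: cost 8 ≤ 8, profit 4·7 = 28.
L has the best ratio (7/2) and is taken to its limit of 4; remaining capacity is filled optimally with the others.

28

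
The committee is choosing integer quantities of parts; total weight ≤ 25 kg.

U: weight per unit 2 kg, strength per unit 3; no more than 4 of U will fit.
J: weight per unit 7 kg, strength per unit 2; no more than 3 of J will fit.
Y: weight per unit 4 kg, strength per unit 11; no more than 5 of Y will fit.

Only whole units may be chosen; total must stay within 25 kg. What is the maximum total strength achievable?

Y has the best ratio (11/4); taking only Y gives at most 5×11 = 55 (stopped by the supply cap of 5).
Mixing does better — 2×U and 5×Y: weight 24 ≤ 25, strength 2·3 + 5·11 = 61.

61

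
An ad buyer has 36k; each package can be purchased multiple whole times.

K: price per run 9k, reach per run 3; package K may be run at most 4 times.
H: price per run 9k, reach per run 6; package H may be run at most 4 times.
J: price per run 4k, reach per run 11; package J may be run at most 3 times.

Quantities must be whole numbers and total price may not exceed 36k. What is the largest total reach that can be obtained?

2×H and 3×J: price 30 ≤ 36, reach 2·6 + 3·11 = 45.
1×K, 1×H, and 3×J: price 30 ≤ 36, reach 1·3 + 1·6 + 3·11 = 42.
Best is 45.

45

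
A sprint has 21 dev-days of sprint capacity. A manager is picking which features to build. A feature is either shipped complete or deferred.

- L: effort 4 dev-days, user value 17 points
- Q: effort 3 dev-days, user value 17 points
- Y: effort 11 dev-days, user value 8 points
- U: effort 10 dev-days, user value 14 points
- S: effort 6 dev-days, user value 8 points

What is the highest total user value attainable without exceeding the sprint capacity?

Take L, Q, and U: effort 4 + 3 + 10 = 17 ≤ 21, user value 17 + 17 + 14 = 48.
No other feasible combination does better.

48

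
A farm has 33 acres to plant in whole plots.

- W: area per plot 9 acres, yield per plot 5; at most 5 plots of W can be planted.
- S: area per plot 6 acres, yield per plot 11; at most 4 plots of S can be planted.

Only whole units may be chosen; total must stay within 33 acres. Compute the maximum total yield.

S has the best ratio (11/6); taking only S gives at most 4×11 = 44 (stopped by the supply cap of 4).
Mixing does better — 1×W and 4×S: area 33 ≤ 33, yield 1·5 + 4·11 = 49.

49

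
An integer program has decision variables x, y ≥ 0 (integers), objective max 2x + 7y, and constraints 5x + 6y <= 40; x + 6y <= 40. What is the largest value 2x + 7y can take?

Relaxing integrality, the LP optimum is 46.67 at (x,y) = (0, 6.67), which is not an integer point.
(x,y)=(0,6): 5·0+6·6=36≤40, 1·0+6·6=36≤40, objective 42.
(x,y)=(1,5): 5·1+6·5=35≤40, 1·1+6·5=31≤40, objective 37.
The best lattice point is (0,6), giving 42.

42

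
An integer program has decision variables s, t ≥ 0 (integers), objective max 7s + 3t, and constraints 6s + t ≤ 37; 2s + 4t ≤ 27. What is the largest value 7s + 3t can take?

47

Relaxing integrality, the LP optimum is 50.50 at (s,t) = (5.5, 4), which is not an integer point.
(s,t)=(5,4) is feasible, giving 47.
(s,t)=(5,3) is feasible, giving 44.
(s,t)=(4,4) is feasible, giving 40.
(s,t)=(4,3) is feasible, giving 37.
Maximum is 47 at (s,t)=(5,4).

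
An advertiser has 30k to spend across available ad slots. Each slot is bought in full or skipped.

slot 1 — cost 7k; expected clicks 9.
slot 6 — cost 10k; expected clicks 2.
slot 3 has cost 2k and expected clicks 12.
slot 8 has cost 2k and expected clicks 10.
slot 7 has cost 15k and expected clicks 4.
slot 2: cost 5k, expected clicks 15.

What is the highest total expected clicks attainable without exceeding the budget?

48

slot 1 + slot 6 + slot 3 + slot 8 + slot 2: cost 7 + 10 + 2 + 2 + 5 = 26 ≤ 30, expected clicks 9 + 2 + 12 + 10 + 15 = 48.
slot 3 + slot 8 + slot 7 + slot 2: cost 2 + 2 + 15 + 5 = 24 ≤ 30, expected clicks 12 + 10 + 4 + 15 = 41.
slot 1 + slot 3 + slot 8 + slot 2: cost 7 + 2 + 2 + 5 = 16 ≤ 30, expected clicks 9 + 12 + 10 + 15 = 46.
Best is slot 1, slot 6, slot 3, slot 8, and slot 2 with total expected clicks 48.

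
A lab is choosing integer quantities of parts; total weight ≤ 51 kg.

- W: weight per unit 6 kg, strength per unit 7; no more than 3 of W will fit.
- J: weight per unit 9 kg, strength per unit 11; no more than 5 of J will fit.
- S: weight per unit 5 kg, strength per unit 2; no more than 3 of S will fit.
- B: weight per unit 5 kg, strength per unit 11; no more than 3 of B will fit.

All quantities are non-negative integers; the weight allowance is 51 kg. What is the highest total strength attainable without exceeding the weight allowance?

This is a bounded integer knapsack.
B has the best ratio (11/5); taking only B gives at most 3×11 = 33 (stopped by the supply cap of 3).
Mixing does better — 4×J and 3×B: weight 51 ≤ 51, strength 4·11 + 3·11 = 77.

77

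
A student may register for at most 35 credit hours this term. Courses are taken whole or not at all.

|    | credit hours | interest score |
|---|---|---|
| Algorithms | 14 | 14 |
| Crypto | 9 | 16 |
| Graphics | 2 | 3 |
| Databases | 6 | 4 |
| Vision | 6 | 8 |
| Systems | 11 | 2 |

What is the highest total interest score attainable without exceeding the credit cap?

This is an integer program with binary decision variables.
Allowing fractional choices, the relaxed optimum would be about 43.7, but courses are indivisible.
Algorithms + Crypto + Graphics + Vision: credit hours 14 + 9 + 2 + 6 = 31 ≤ 35, interest score 14 + 16 + 3 + 8 = 41.
Algorithms + Crypto + Databases + Vision: credit hours 14 + 9 + 6 + 6 = 35 ≤ 35, interest score 14 + 16 + 4 + 8 = 42.
Algorithms + Crypto + Vision: credit hours 14 + 9 + 6 = 29 ≤ 35, interest score 14 + 16 + 8 = 38.
Best is Algorithms, Crypto, Databases, and Vision with total interest score 42.

42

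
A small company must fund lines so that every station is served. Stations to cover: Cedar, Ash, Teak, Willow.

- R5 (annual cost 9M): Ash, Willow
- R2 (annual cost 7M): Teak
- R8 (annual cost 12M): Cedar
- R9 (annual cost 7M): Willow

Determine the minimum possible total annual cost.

28

Choose R5, R2, and R8: together they cover Cedar, Ash, Teak, Willow — every station.
Total annual cost: 9 + 7 + 12 = 28.
No cover costs less than 28.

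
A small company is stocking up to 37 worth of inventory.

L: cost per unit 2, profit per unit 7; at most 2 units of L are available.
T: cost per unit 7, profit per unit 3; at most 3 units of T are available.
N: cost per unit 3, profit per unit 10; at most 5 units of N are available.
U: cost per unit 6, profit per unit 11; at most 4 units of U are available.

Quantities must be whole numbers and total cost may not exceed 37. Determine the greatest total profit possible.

97

2×L, 5×N, and 3×U: cost 37 ≤ 37, profit 2·7 + 5·10 + 3·11 = 97.
1×L, 5×N, and 3×U: cost 35 ≤ 37, profit 1·7 + 5·10 + 3·11 = 90.
Best is 97.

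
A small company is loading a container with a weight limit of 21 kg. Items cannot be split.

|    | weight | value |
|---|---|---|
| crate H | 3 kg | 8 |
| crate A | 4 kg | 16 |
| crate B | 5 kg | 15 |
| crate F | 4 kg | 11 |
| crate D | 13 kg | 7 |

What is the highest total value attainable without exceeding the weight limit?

50

Treat it as a binary knapsack problem.
Take crate H, crate A, crate B, and crate F: weight 3 + 4 + 5 + 4 = 16 ≤ 21, value 8 + 16 + 15 + 11 = 50.
No other feasible combination does better.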